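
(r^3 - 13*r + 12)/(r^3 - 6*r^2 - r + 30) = (r^2 + 3*r - 4)/(r^2 - 3*r - 10)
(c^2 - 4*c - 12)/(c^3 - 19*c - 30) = (c - 6)/(c^2 - 2*c - 15)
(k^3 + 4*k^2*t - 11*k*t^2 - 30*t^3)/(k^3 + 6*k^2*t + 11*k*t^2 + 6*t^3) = (k^2 + 2*k*t - 15*t^2)/(k^2 + 4*k*t + 3*t^2)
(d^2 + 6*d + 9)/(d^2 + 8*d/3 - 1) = 3*(d + 3)/(3*d - 1)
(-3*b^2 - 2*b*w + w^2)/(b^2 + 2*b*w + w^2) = (-3*b + w)/(b + w)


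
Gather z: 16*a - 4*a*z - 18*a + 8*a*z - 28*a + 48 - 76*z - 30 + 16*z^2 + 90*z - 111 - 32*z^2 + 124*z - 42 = -30*a - 16*z^2 + z*(4*a + 138) - 135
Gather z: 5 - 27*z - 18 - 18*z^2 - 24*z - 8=-18*z^2 - 51*z - 21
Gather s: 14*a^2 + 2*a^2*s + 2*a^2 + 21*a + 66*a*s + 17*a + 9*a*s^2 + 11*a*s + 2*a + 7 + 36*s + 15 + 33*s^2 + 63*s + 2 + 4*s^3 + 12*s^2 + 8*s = 16*a^2 + 40*a + 4*s^3 + s^2*(9*a + 45) + s*(2*a^2 + 77*a + 107) + 24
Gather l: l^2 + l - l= l^2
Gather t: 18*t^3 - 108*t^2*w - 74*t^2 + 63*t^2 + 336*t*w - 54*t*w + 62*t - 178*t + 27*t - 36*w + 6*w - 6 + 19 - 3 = 18*t^3 + t^2*(-108*w - 11) + t*(282*w - 89) - 30*w + 10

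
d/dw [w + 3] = 1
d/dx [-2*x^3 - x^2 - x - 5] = -6*x^2 - 2*x - 1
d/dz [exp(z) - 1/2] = exp(z)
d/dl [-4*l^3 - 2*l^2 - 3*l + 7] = -12*l^2 - 4*l - 3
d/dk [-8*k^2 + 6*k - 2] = 6 - 16*k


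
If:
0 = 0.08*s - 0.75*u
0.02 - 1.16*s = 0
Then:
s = 0.02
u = 0.00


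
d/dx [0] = 0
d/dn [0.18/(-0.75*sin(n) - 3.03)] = 0.135*cos(n)/(0.75*sin(n) + 3.03)^2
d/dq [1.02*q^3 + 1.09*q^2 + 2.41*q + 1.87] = 3.06*q^2 + 2.18*q + 2.41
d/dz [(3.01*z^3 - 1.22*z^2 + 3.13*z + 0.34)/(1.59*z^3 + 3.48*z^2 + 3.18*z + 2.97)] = (-1.77635683940025e-15*z^5 + 12.4146*z^4 + 9.1902*z^3 + 10.4253*z^2 - 9.6132*z + 8.2149)/(2.5281*z^6 + 11.0664*z^5 + 22.2228*z^4 + 31.5774*z^3 + 30.7836*z^2 + 18.8892*z + 8.8209)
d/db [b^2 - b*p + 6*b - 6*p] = 2*b - p + 6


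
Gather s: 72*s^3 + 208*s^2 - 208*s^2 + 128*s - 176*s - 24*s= 72*s^3 - 72*s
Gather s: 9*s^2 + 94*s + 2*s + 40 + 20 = 9*s^2 + 96*s + 60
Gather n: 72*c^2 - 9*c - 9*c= 72*c^2 - 18*c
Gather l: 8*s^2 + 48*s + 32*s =8*s^2 + 80*s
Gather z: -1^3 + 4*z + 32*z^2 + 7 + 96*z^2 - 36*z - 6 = 128*z^2 - 32*z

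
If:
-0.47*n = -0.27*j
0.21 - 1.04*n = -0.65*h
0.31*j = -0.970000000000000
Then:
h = -3.20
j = -3.13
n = -1.80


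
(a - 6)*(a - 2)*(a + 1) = a^3 - 7*a^2 + 4*a + 12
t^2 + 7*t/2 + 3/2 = (t + 1/2)*(t + 3)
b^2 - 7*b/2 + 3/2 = (b - 3)*(b - 1/2)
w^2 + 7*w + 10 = (w + 2)*(w + 5)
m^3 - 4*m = m*(m - 2)*(m + 2)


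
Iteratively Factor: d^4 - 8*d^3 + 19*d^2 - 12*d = (d - 3)*(d^3 - 5*d^2 + 4*d) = (d - 3)*(d - 1)*(d^2 - 4*d) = (d - 4)*(d - 3)*(d - 1)*(d)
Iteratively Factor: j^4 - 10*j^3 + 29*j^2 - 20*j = (j - 1)*(j^3 - 9*j^2 + 20*j) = (j - 5)*(j - 1)*(j^2 - 4*j) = j*(j - 5)*(j - 1)*(j - 4)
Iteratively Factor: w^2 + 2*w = (w + 2)*(w)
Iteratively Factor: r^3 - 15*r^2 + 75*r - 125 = (r - 5)*(r^2 - 10*r + 25) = (r - 5)^2*(r - 5)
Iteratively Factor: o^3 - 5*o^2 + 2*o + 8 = (o - 2)*(o^2 - 3*o - 4) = (o - 4)*(o - 2)*(o + 1)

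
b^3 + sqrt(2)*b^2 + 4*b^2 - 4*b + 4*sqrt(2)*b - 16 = (b + 4)*(b - sqrt(2))*(b + 2*sqrt(2))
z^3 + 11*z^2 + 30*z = z*(z + 5)*(z + 6)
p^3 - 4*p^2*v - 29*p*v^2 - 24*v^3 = (p - 8*v)*(p + v)*(p + 3*v)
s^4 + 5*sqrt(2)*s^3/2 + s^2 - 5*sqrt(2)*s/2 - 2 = (s - 1)*(s + 2*sqrt(2))*(sqrt(2)*s/2 + sqrt(2)/2)*(sqrt(2)*s + 1)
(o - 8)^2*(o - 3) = o^3 - 19*o^2 + 112*o - 192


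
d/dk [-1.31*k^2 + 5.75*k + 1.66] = 5.75 - 2.62*k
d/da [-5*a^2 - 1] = -10*a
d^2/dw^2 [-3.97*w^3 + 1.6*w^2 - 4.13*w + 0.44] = 3.2 - 23.82*w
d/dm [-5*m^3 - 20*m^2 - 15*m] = -15*m^2 - 40*m - 15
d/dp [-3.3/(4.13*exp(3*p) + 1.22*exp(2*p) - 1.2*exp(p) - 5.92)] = (40.887*exp(2*p) + 8.052*exp(p) - 3.96)*exp(p)/(4.13*exp(3*p) + 1.22*exp(2*p) - 1.2*exp(p) - 5.92)^2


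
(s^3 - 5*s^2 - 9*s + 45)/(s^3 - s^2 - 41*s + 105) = (s + 3)/(s + 7)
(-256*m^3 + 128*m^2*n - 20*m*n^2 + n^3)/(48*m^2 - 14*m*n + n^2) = (-32*m^2 + 12*m*n - n^2)/(6*m - n)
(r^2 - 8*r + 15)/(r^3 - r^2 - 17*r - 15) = (r - 3)/(r^2 + 4*r + 3)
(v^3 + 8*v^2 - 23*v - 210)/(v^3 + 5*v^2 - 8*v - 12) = (v^2 + 2*v - 35)/(v^2 - v - 2)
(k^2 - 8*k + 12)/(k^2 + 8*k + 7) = (k^2 - 8*k + 12)/(k^2 + 8*k + 7)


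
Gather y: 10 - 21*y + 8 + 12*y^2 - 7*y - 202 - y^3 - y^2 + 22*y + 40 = -y^3 + 11*y^2 - 6*y - 144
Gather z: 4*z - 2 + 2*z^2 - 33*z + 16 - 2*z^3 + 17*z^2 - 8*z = -2*z^3 + 19*z^2 - 37*z + 14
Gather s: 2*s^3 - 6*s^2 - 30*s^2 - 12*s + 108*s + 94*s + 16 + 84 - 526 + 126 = 2*s^3 - 36*s^2 + 190*s - 300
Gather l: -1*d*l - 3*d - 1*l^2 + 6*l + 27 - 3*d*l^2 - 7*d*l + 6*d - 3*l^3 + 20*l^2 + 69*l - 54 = 3*d - 3*l^3 + l^2*(19 - 3*d) + l*(75 - 8*d) - 27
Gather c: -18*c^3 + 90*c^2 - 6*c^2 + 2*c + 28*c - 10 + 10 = -18*c^3 + 84*c^2 + 30*c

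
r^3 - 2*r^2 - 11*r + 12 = (r - 4)*(r - 1)*(r + 3)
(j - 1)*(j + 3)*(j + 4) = j^3 + 6*j^2 + 5*j - 12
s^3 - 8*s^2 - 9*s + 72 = (s - 8)*(s - 3)*(s + 3)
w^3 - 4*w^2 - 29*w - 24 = (w - 8)*(w + 1)*(w + 3)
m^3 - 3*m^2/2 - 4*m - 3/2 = (m - 3)*(m + 1/2)*(m + 1)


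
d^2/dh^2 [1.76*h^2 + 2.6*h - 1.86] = 3.52000000000000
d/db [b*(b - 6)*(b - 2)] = 3*b^2 - 16*b + 12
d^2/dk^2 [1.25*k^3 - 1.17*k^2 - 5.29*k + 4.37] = 7.5*k - 2.34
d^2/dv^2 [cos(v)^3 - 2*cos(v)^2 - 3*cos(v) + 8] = 9*sin(v)^2*cos(v) - 8*sin(v)^2 + 4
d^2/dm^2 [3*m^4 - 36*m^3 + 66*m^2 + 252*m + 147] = 36*m^2 - 216*m + 132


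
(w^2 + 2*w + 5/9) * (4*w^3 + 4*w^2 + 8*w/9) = 4*w^5 + 12*w^4 + 100*w^3/9 + 4*w^2 + 40*w/81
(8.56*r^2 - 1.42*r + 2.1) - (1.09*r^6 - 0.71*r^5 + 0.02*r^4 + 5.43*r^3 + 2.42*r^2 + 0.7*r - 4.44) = -1.09*r^6 + 0.71*r^5 - 0.02*r^4 - 5.43*r^3 + 6.14*r^2 - 2.12*r + 6.54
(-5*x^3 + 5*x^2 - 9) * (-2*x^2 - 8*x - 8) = 10*x^5 + 30*x^4 - 22*x^2 + 72*x + 72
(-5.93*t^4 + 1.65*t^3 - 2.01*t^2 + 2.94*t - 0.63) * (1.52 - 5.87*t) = 34.8091*t^5 - 18.6991*t^4 + 14.3067*t^3 - 20.313*t^2 + 8.1669*t - 0.9576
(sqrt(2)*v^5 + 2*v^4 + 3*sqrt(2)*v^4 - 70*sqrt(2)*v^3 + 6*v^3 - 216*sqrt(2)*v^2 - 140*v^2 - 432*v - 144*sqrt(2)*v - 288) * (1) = sqrt(2)*v^5 + 2*v^4 + 3*sqrt(2)*v^4 - 70*sqrt(2)*v^3 + 6*v^3 - 216*sqrt(2)*v^2 - 140*v^2 - 432*v - 144*sqrt(2)*v - 288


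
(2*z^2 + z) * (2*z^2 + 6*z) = 4*z^4 + 14*z^3 + 6*z^2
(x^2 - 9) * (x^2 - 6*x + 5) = x^4 - 6*x^3 - 4*x^2 + 54*x - 45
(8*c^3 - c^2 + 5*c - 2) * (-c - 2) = -8*c^4 - 15*c^3 - 3*c^2 - 8*c + 4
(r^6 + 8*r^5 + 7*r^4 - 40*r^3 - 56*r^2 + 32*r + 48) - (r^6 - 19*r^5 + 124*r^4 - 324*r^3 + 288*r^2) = 27*r^5 - 117*r^4 + 284*r^3 - 344*r^2 + 32*r + 48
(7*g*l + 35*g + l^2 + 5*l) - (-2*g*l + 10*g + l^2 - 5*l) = 9*g*l + 25*g + 10*l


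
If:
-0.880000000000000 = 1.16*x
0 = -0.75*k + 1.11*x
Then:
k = -1.12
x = -0.76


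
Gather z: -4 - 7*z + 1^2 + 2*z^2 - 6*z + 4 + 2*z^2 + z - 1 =4*z^2 - 12*z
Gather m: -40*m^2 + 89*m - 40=-40*m^2 + 89*m - 40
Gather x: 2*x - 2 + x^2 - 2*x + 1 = x^2 - 1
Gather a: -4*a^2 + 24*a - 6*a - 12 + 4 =-4*a^2 + 18*a - 8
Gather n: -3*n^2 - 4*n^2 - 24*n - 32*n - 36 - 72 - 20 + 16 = -7*n^2 - 56*n - 112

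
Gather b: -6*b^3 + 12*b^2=-6*b^3 + 12*b^2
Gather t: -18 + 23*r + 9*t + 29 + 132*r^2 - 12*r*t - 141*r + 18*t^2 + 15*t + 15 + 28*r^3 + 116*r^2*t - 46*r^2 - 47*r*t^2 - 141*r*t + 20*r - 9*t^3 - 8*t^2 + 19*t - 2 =28*r^3 + 86*r^2 - 98*r - 9*t^3 + t^2*(10 - 47*r) + t*(116*r^2 - 153*r + 43) + 24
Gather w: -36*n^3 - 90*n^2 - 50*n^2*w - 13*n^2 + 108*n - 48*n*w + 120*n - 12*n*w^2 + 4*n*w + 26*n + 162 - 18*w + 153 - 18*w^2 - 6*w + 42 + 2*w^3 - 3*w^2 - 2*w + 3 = -36*n^3 - 103*n^2 + 254*n + 2*w^3 + w^2*(-12*n - 21) + w*(-50*n^2 - 44*n - 26) + 360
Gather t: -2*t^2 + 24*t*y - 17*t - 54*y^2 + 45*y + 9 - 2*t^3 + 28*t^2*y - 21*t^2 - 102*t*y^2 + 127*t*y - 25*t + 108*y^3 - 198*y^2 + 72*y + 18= -2*t^3 + t^2*(28*y - 23) + t*(-102*y^2 + 151*y - 42) + 108*y^3 - 252*y^2 + 117*y + 27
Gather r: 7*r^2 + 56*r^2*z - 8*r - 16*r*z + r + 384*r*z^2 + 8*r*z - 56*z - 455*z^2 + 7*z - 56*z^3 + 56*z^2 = r^2*(56*z + 7) + r*(384*z^2 - 8*z - 7) - 56*z^3 - 399*z^2 - 49*z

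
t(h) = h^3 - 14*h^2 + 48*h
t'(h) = 3*h^2 - 28*h + 48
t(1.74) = 46.40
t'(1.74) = 8.36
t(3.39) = 40.79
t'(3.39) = -12.44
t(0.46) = 19.21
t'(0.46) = 35.75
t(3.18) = 43.22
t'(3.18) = -10.70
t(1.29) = 40.77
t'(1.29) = 16.87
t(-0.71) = -41.50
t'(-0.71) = 69.39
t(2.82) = 46.45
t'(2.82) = -7.10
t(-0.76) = -45.01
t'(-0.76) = 71.01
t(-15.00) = -7245.00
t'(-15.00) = 1143.00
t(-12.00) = -4320.00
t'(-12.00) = 816.00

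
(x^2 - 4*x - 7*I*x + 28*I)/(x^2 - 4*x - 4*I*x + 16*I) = (x - 7*I)/(x - 4*I)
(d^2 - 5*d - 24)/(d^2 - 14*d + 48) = (d + 3)/(d - 6)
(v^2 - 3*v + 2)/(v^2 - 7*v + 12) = (v^2 - 3*v + 2)/(v^2 - 7*v + 12)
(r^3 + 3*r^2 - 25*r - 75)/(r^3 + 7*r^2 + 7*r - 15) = (r - 5)/(r - 1)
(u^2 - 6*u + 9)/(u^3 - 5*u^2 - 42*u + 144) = (u - 3)/(u^2 - 2*u - 48)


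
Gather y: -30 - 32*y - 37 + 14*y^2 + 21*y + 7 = 14*y^2 - 11*y - 60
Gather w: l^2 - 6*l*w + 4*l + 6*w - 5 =l^2 + 4*l + w*(6 - 6*l) - 5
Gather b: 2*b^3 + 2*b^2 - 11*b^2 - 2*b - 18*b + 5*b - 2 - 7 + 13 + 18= 2*b^3 - 9*b^2 - 15*b + 22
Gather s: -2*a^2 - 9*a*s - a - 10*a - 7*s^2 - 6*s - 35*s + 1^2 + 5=-2*a^2 - 11*a - 7*s^2 + s*(-9*a - 41) + 6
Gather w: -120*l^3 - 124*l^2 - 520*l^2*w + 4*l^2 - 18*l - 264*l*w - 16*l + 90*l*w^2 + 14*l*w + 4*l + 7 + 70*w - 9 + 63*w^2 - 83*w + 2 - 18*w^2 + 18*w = -120*l^3 - 120*l^2 - 30*l + w^2*(90*l + 45) + w*(-520*l^2 - 250*l + 5)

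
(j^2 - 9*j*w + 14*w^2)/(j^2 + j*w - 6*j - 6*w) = (j^2 - 9*j*w + 14*w^2)/(j^2 + j*w - 6*j - 6*w)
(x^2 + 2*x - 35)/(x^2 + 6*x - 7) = (x - 5)/(x - 1)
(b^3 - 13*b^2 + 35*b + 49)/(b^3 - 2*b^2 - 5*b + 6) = (b^3 - 13*b^2 + 35*b + 49)/(b^3 - 2*b^2 - 5*b + 6)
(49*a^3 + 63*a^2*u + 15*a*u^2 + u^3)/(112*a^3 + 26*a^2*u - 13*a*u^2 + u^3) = (49*a^3 + 63*a^2*u + 15*a*u^2 + u^3)/(112*a^3 + 26*a^2*u - 13*a*u^2 + u^3)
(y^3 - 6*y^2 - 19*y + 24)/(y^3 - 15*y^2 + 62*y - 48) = (y + 3)/(y - 6)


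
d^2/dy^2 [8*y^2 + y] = 16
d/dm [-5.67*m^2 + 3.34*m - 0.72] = 3.34 - 11.34*m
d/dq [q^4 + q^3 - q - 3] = 4*q^3 + 3*q^2 - 1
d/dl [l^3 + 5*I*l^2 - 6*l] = 3*l^2 + 10*I*l - 6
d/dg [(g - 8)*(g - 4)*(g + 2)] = 3*g^2 - 20*g + 8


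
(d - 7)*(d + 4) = d^2 - 3*d - 28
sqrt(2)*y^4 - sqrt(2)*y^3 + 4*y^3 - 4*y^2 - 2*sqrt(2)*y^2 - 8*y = y*(y - 2)*(y + 2*sqrt(2))*(sqrt(2)*y + sqrt(2))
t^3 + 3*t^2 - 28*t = t*(t - 4)*(t + 7)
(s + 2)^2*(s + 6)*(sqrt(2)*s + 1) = sqrt(2)*s^4 + s^3 + 10*sqrt(2)*s^3 + 10*s^2 + 28*sqrt(2)*s^2 + 28*s + 24*sqrt(2)*s + 24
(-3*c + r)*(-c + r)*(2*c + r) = 6*c^3 - 5*c^2*r - 2*c*r^2 + r^3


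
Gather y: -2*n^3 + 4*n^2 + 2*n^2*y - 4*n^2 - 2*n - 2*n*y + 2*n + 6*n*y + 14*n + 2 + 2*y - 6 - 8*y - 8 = -2*n^3 + 14*n + y*(2*n^2 + 4*n - 6) - 12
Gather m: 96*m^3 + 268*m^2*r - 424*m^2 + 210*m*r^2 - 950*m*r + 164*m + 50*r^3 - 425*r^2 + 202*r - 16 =96*m^3 + m^2*(268*r - 424) + m*(210*r^2 - 950*r + 164) + 50*r^3 - 425*r^2 + 202*r - 16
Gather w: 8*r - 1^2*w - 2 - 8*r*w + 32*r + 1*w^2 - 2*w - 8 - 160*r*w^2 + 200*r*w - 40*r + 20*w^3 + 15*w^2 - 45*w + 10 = 20*w^3 + w^2*(16 - 160*r) + w*(192*r - 48)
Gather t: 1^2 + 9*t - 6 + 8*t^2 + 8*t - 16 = 8*t^2 + 17*t - 21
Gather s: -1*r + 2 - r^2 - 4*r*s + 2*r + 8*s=-r^2 + r + s*(8 - 4*r) + 2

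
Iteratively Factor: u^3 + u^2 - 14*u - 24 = (u + 3)*(u^2 - 2*u - 8) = (u + 2)*(u + 3)*(u - 4)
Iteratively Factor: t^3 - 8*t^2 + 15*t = (t)*(t^2 - 8*t + 15) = t*(t - 5)*(t - 3)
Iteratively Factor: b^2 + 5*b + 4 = (b + 4)*(b + 1)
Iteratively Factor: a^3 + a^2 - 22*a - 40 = (a + 4)*(a^2 - 3*a - 10) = (a - 5)*(a + 4)*(a + 2)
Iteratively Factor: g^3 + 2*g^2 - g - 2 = (g + 1)*(g^2 + g - 2) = (g - 1)*(g + 1)*(g + 2)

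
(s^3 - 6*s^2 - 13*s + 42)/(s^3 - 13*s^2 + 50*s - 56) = (s + 3)/(s - 4)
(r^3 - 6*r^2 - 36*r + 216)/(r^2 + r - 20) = (r^3 - 6*r^2 - 36*r + 216)/(r^2 + r - 20)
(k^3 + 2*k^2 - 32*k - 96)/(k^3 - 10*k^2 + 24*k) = (k^2 + 8*k + 16)/(k*(k - 4))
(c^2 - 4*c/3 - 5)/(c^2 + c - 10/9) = 3*(c - 3)/(3*c - 2)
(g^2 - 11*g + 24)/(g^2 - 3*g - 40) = (g - 3)/(g + 5)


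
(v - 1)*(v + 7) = v^2 + 6*v - 7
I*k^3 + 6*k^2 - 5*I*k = k*(k - 5*I)*(I*k + 1)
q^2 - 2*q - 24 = (q - 6)*(q + 4)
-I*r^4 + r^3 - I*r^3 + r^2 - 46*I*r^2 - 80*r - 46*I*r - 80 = (r - 5*I)*(r - 2*I)*(r + 8*I)*(-I*r - I)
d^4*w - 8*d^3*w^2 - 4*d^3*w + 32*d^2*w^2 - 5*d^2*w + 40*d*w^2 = d*(d - 5)*(d - 8*w)*(d*w + w)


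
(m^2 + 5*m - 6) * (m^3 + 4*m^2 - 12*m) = m^5 + 9*m^4 + 2*m^3 - 84*m^2 + 72*m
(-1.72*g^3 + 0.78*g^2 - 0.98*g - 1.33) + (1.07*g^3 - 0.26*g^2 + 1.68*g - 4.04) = -0.65*g^3 + 0.52*g^2 + 0.7*g - 5.37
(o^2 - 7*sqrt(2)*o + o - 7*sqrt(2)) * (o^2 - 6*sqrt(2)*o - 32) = o^4 - 13*sqrt(2)*o^3 + o^3 - 13*sqrt(2)*o^2 + 52*o^2 + 52*o + 224*sqrt(2)*o + 224*sqrt(2)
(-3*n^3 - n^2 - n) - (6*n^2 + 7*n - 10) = -3*n^3 - 7*n^2 - 8*n + 10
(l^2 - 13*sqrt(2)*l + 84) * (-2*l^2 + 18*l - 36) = -2*l^4 + 18*l^3 + 26*sqrt(2)*l^3 - 234*sqrt(2)*l^2 - 204*l^2 + 468*sqrt(2)*l + 1512*l - 3024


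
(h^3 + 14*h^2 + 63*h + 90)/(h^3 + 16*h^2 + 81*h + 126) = (h + 5)/(h + 7)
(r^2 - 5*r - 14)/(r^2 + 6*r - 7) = (r^2 - 5*r - 14)/(r^2 + 6*r - 7)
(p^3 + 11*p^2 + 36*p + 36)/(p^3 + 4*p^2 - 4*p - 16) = (p^2 + 9*p + 18)/(p^2 + 2*p - 8)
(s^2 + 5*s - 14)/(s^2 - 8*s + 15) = (s^2 + 5*s - 14)/(s^2 - 8*s + 15)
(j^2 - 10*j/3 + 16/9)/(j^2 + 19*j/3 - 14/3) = (j - 8/3)/(j + 7)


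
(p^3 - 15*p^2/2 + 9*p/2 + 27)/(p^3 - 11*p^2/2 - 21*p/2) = (p^2 - 9*p + 18)/(p*(p - 7))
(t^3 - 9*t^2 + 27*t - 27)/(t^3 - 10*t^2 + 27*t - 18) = (t^2 - 6*t + 9)/(t^2 - 7*t + 6)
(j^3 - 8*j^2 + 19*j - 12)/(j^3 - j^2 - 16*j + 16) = (j - 3)/(j + 4)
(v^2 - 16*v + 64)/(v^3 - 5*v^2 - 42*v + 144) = (v - 8)/(v^2 + 3*v - 18)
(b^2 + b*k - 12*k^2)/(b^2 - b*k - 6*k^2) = (b + 4*k)/(b + 2*k)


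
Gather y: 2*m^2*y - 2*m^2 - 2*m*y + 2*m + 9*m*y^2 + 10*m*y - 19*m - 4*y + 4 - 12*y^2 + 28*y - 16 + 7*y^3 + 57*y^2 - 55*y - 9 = -2*m^2 - 17*m + 7*y^3 + y^2*(9*m + 45) + y*(2*m^2 + 8*m - 31) - 21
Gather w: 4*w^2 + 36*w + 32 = 4*w^2 + 36*w + 32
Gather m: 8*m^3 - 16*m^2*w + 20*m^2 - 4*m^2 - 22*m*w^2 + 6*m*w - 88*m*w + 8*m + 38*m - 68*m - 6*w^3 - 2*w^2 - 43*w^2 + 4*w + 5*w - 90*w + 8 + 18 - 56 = 8*m^3 + m^2*(16 - 16*w) + m*(-22*w^2 - 82*w - 22) - 6*w^3 - 45*w^2 - 81*w - 30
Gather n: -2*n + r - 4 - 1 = -2*n + r - 5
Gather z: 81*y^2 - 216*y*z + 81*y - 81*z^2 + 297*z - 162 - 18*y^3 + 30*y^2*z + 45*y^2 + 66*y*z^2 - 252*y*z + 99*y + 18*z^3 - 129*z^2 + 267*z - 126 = -18*y^3 + 126*y^2 + 180*y + 18*z^3 + z^2*(66*y - 210) + z*(30*y^2 - 468*y + 564) - 288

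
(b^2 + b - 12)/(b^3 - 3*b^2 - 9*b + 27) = (b + 4)/(b^2 - 9)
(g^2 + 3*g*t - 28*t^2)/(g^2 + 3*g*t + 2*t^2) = (g^2 + 3*g*t - 28*t^2)/(g^2 + 3*g*t + 2*t^2)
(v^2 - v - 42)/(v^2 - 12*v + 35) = (v + 6)/(v - 5)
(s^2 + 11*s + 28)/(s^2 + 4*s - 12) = (s^2 + 11*s + 28)/(s^2 + 4*s - 12)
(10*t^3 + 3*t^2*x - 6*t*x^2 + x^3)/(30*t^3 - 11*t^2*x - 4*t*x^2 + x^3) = (t + x)/(3*t + x)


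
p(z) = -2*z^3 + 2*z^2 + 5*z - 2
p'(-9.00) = -517.00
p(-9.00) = 1573.00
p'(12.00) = -811.00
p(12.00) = -3110.00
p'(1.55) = -3.22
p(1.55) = 3.11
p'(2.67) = -27.09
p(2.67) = -12.46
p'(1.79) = -7.06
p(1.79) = 1.89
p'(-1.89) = -23.99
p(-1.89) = 9.20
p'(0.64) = 5.10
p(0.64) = 1.49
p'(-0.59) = 0.55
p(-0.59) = -3.84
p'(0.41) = 5.63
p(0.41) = 0.25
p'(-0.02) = 4.92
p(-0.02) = -2.10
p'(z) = -6*z^2 + 4*z + 5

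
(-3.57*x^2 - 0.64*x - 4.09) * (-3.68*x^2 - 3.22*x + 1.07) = 13.1376*x^4 + 13.8506*x^3 + 13.2921*x^2 + 12.485*x - 4.3763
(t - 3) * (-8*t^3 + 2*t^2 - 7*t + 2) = -8*t^4 + 26*t^3 - 13*t^2 + 23*t - 6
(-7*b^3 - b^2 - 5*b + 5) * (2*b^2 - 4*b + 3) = -14*b^5 + 26*b^4 - 27*b^3 + 27*b^2 - 35*b + 15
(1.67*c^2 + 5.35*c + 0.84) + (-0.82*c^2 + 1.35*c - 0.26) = 0.85*c^2 + 6.7*c + 0.58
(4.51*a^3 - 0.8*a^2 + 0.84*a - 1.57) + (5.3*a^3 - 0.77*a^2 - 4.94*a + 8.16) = 9.81*a^3 - 1.57*a^2 - 4.1*a + 6.59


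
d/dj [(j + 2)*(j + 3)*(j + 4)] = 3*j^2 + 18*j + 26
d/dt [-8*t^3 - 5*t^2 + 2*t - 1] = -24*t^2 - 10*t + 2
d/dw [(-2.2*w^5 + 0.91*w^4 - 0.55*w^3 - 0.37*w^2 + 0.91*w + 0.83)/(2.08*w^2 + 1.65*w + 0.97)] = (-13.728*w^6 - 10.7344*w^5 - 7.3095*w^4 + 1.7158*w^3 - 4.1038*w^2 - 4.1706*w - 0.4868)/(4.3264*w^4 + 6.864*w^3 + 6.7577*w^2 + 3.201*w + 0.9409)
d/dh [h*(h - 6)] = 2*h - 6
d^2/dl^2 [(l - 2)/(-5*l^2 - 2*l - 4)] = 2*(-4*(l - 2)*(5*l + 1)^2 + (15*l - 8)*(5*l^2 + 2*l + 4))/(5*l^2 + 2*l + 4)^3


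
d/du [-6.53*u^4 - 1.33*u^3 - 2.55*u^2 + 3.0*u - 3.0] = -26.12*u^3 - 3.99*u^2 - 5.1*u + 3.0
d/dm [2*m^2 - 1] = 4*m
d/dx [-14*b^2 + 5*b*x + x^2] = 5*b + 2*x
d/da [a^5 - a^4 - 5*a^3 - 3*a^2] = a*(5*a^3 - 4*a^2 - 15*a - 6)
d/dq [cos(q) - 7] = -sin(q)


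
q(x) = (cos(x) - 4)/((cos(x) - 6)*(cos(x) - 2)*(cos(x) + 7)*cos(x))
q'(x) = (cos(x) - 4)*sin(x)/((cos(x) - 6)*(cos(x) - 2)*(cos(x) + 7)*cos(x)^2) + (cos(x) - 4)*sin(x)/((cos(x) - 6)*(cos(x) - 2)*(cos(x) + 7)^2*cos(x)) + (cos(x) - 4)*sin(x)/((cos(x) - 6)*(cos(x) - 2)^2*(cos(x) + 7)*cos(x)) - sin(x)/((cos(x) - 6)*(cos(x) - 2)*(cos(x) + 7)*cos(x)) + (cos(x) - 4)*sin(x)/((cos(x) - 6)^2*(cos(x) - 2)*(cos(x) + 7)*cos(x)) = (3*cos(x)^4 - 18*cos(x)^3 - 32*cos(x)^2 + 352*cos(x) - 336)*sin(x)/((cos(x) - 6)^2*(cos(x) - 2)^2*(cos(x) + 7)^2*cos(x)^2)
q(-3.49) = 0.04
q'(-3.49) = -0.02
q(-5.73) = -0.08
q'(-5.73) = -0.02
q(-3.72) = 0.05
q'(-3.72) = -0.03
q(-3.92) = 0.06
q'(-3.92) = -0.06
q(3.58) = 0.04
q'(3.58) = 0.02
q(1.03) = -0.11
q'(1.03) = -0.14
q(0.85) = -0.09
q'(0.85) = -0.07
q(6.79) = -0.08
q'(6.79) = -0.02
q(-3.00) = 0.04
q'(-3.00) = 0.01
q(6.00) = -0.08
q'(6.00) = 0.01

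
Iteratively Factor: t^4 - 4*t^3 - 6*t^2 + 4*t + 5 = (t - 5)*(t^3 + t^2 - t - 1) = (t - 5)*(t + 1)*(t^2 - 1) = (t - 5)*(t + 1)^2*(t - 1)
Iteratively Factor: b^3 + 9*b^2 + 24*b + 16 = (b + 1)*(b^2 + 8*b + 16) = (b + 1)*(b + 4)*(b + 4)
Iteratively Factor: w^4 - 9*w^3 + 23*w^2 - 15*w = (w)*(w^3 - 9*w^2 + 23*w - 15) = w*(w - 1)*(w^2 - 8*w + 15) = w*(w - 5)*(w - 1)*(w - 3)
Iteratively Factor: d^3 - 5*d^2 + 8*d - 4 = (d - 1)*(d^2 - 4*d + 4) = (d - 2)*(d - 1)*(d - 2)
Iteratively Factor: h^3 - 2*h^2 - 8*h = (h)*(h^2 - 2*h - 8) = h*(h + 2)*(h - 4)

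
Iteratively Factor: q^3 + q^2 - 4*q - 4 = (q + 1)*(q^2 - 4) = (q + 1)*(q + 2)*(q - 2)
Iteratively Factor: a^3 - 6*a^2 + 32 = (a - 4)*(a^2 - 2*a - 8) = (a - 4)*(a + 2)*(a - 4)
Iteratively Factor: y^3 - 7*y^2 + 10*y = (y)*(y^2 - 7*y + 10) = y*(y - 2)*(y - 5)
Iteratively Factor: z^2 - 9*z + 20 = (z - 4)*(z - 5)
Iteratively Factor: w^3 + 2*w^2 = (w)*(w^2 + 2*w) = w^2*(w + 2)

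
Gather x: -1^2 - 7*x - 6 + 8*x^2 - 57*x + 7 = 8*x^2 - 64*x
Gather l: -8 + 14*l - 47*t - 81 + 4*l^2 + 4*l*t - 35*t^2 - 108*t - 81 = 4*l^2 + l*(4*t + 14) - 35*t^2 - 155*t - 170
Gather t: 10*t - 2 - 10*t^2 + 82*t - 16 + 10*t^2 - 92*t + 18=0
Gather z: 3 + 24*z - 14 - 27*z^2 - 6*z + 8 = -27*z^2 + 18*z - 3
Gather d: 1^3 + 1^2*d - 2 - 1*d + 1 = 0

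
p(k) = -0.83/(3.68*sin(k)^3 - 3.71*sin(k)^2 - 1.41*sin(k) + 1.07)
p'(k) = -0.83*(-11.04*sin(k)^2*cos(k) + 7.42*sin(k)*cos(k) + 1.41*cos(k))/(3.68*sin(k)^3 - 3.71*sin(k)^2 - 1.41*sin(k) + 1.07)^2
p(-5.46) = 1.63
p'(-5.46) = -2.00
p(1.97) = 1.66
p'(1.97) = -1.45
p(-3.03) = -0.71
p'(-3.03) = 0.27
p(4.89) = 0.18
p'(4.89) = 0.11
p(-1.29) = 0.19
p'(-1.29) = 0.20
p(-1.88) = 0.20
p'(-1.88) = -0.23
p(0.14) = -1.02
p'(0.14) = -2.79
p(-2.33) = 0.66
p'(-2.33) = -3.50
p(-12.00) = 4.46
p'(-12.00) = -44.70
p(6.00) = -0.76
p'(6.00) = 1.02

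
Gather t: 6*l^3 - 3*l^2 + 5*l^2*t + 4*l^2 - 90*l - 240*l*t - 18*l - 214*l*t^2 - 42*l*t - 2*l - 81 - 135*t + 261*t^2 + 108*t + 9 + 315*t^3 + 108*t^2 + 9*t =6*l^3 + l^2 - 110*l + 315*t^3 + t^2*(369 - 214*l) + t*(5*l^2 - 282*l - 18) - 72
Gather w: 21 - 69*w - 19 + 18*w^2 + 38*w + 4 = 18*w^2 - 31*w + 6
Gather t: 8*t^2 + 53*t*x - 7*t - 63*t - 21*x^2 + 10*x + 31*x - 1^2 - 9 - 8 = 8*t^2 + t*(53*x - 70) - 21*x^2 + 41*x - 18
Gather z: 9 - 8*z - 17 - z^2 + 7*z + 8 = -z^2 - z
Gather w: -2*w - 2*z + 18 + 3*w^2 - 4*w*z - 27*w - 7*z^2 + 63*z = 3*w^2 + w*(-4*z - 29) - 7*z^2 + 61*z + 18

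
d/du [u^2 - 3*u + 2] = 2*u - 3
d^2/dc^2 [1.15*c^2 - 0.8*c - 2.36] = 2.30000000000000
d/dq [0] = 0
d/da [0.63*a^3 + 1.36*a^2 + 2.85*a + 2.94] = 1.89*a^2 + 2.72*a + 2.85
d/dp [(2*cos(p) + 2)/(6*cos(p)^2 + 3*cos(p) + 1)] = 4*(3*cos(p)^2 + 6*cos(p) + 1)*sin(p)/(-6*sin(p)^2 + 3*cos(p) + 7)^2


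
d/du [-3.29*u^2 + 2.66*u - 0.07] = 2.66 - 6.58*u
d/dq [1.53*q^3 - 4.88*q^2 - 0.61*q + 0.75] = 4.59*q^2 - 9.76*q - 0.61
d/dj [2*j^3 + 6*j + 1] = 6*j^2 + 6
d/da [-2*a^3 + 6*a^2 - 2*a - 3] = -6*a^2 + 12*a - 2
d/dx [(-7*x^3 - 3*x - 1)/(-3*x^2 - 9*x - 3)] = x*(7*x^3 + 42*x^2 + 18*x - 2)/(3*(x^4 + 6*x^3 + 11*x^2 + 6*x + 1))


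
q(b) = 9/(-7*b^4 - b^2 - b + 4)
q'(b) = 9*(28*b^3 + 2*b + 1)/(-7*b^4 - b^2 - b + 4)^2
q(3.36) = -0.01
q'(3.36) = 0.01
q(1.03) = -1.51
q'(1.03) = 8.50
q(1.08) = -1.16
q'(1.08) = 5.73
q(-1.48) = -0.30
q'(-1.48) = -0.91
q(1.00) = -1.80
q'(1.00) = 11.16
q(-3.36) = -0.01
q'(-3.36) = -0.01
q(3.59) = -0.01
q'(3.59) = 0.01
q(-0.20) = 2.17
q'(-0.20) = 0.20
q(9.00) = 0.00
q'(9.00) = 0.00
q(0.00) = 2.25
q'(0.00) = 0.56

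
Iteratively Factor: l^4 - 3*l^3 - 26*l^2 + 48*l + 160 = (l - 5)*(l^3 + 2*l^2 - 16*l - 32) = (l - 5)*(l + 4)*(l^2 - 2*l - 8) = (l - 5)*(l - 4)*(l + 4)*(l + 2)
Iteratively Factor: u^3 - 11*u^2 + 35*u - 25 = (u - 5)*(u^2 - 6*u + 5) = (u - 5)*(u - 1)*(u - 5)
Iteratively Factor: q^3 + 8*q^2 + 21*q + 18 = (q + 3)*(q^2 + 5*q + 6) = (q + 3)^2*(q + 2)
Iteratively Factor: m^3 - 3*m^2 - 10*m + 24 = (m + 3)*(m^2 - 6*m + 8) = (m - 2)*(m + 3)*(m - 4)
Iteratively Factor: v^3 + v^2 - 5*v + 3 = (v - 1)*(v^2 + 2*v - 3) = (v - 1)^2*(v + 3)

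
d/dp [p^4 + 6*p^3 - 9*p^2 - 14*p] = 4*p^3 + 18*p^2 - 18*p - 14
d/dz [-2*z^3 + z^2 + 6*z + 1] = -6*z^2 + 2*z + 6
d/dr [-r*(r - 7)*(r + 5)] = -3*r^2 + 4*r + 35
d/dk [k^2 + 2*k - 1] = 2*k + 2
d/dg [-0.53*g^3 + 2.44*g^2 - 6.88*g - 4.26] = -1.59*g^2 + 4.88*g - 6.88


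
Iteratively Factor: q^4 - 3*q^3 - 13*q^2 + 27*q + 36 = (q - 4)*(q^3 + q^2 - 9*q - 9) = (q - 4)*(q + 1)*(q^2 - 9) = (q - 4)*(q + 1)*(q + 3)*(q - 3)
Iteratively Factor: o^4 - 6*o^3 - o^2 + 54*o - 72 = (o - 3)*(o^3 - 3*o^2 - 10*o + 24) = (o - 3)*(o - 2)*(o^2 - o - 12) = (o - 3)*(o - 2)*(o + 3)*(o - 4)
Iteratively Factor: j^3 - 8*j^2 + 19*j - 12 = (j - 4)*(j^2 - 4*j + 3) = (j - 4)*(j - 1)*(j - 3)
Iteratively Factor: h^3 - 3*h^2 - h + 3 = (h + 1)*(h^2 - 4*h + 3) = (h - 3)*(h + 1)*(h - 1)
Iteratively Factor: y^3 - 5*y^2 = (y)*(y^2 - 5*y) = y*(y - 5)*(y)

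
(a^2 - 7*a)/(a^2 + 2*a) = (a - 7)/(a + 2)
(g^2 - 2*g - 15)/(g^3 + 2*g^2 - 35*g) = (g + 3)/(g*(g + 7))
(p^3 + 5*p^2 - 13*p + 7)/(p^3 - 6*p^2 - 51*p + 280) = (p^2 - 2*p + 1)/(p^2 - 13*p + 40)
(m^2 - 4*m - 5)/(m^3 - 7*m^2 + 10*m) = (m + 1)/(m*(m - 2))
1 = 1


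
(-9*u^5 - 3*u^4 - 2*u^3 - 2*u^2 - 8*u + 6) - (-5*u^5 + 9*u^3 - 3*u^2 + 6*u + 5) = -4*u^5 - 3*u^4 - 11*u^3 + u^2 - 14*u + 1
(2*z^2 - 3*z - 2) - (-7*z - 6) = 2*z^2 + 4*z + 4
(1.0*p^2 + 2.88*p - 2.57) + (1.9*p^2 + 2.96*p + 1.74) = 2.9*p^2 + 5.84*p - 0.83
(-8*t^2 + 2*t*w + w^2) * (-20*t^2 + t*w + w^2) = 160*t^4 - 48*t^3*w - 26*t^2*w^2 + 3*t*w^3 + w^4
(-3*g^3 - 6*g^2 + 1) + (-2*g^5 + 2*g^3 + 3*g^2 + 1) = -2*g^5 - g^3 - 3*g^2 + 2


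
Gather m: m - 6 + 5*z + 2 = m + 5*z - 4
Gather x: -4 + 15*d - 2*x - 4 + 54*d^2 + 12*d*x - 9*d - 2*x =54*d^2 + 6*d + x*(12*d - 4) - 8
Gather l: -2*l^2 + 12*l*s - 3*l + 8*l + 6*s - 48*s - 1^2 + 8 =-2*l^2 + l*(12*s + 5) - 42*s + 7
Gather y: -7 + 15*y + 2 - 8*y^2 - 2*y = -8*y^2 + 13*y - 5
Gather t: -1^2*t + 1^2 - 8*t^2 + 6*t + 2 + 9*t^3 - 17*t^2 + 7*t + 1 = 9*t^3 - 25*t^2 + 12*t + 4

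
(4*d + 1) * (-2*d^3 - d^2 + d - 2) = -8*d^4 - 6*d^3 + 3*d^2 - 7*d - 2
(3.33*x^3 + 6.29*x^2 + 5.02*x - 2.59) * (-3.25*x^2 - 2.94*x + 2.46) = -10.8225*x^5 - 30.2327*x^4 - 26.6158*x^3 + 9.1321*x^2 + 19.9638*x - 6.3714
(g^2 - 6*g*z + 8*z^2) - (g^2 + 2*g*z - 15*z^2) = -8*g*z + 23*z^2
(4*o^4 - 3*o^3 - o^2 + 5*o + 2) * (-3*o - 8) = -12*o^5 - 23*o^4 + 27*o^3 - 7*o^2 - 46*o - 16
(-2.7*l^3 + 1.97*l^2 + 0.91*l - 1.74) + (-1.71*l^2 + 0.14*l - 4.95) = -2.7*l^3 + 0.26*l^2 + 1.05*l - 6.69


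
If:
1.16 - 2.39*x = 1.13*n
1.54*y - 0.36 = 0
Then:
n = 1.02654867256637 - 2.11504424778761*x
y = 0.23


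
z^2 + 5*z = z*(z + 5)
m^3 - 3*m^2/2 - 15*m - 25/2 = (m - 5)*(m + 1)*(m + 5/2)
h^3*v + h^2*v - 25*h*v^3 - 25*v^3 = (h - 5*v)*(h + 5*v)*(h*v + v)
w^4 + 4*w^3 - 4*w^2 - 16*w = w*(w - 2)*(w + 2)*(w + 4)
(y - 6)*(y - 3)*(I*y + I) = I*y^3 - 8*I*y^2 + 9*I*y + 18*I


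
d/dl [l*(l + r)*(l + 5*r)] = 3*l^2 + 12*l*r + 5*r^2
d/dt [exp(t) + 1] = exp(t)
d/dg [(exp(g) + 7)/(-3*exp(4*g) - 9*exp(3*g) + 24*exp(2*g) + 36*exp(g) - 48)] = ((exp(g) + 7)*(4*exp(3*g) + 9*exp(2*g) - 16*exp(g) - 12) - exp(4*g) - 3*exp(3*g) + 8*exp(2*g) + 12*exp(g) - 16)*exp(g)/(3*(exp(4*g) + 3*exp(3*g) - 8*exp(2*g) - 12*exp(g) + 16)^2)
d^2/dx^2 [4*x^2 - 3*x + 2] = 8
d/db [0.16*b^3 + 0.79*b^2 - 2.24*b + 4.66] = 0.48*b^2 + 1.58*b - 2.24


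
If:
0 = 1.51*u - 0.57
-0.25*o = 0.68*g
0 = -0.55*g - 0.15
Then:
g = -0.27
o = 0.74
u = 0.38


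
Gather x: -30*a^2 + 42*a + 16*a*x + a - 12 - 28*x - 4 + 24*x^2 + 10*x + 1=-30*a^2 + 43*a + 24*x^2 + x*(16*a - 18) - 15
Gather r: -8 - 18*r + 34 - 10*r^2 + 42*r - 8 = -10*r^2 + 24*r + 18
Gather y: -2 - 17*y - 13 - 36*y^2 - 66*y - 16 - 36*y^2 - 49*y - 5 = -72*y^2 - 132*y - 36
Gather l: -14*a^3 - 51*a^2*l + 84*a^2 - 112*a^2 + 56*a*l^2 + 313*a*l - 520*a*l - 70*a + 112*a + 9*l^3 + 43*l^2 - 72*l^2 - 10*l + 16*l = -14*a^3 - 28*a^2 + 42*a + 9*l^3 + l^2*(56*a - 29) + l*(-51*a^2 - 207*a + 6)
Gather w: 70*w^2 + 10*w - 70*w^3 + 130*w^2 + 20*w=-70*w^3 + 200*w^2 + 30*w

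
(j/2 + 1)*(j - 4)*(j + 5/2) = j^3/2 + j^2/4 - 13*j/2 - 10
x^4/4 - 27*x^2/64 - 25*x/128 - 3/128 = (x/4 + 1/4)*(x - 3/2)*(x + 1/4)^2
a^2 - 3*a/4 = a*(a - 3/4)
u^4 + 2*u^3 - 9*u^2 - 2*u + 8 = (u - 2)*(u - 1)*(u + 1)*(u + 4)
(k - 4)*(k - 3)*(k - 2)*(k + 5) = k^4 - 4*k^3 - 19*k^2 + 106*k - 120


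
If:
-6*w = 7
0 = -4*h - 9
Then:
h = -9/4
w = -7/6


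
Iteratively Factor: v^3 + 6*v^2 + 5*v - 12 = (v + 4)*(v^2 + 2*v - 3) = (v + 3)*(v + 4)*(v - 1)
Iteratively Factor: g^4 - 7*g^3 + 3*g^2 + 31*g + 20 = (g + 1)*(g^3 - 8*g^2 + 11*g + 20) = (g - 5)*(g + 1)*(g^2 - 3*g - 4) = (g - 5)*(g - 4)*(g + 1)*(g + 1)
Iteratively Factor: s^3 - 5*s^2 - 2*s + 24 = (s + 2)*(s^2 - 7*s + 12) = (s - 3)*(s + 2)*(s - 4)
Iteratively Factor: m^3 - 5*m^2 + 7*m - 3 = (m - 1)*(m^2 - 4*m + 3) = (m - 1)^2*(m - 3)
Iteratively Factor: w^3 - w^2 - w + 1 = (w - 1)*(w^2 - 1) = (w - 1)*(w + 1)*(w - 1)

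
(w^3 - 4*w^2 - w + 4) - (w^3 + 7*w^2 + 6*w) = -11*w^2 - 7*w + 4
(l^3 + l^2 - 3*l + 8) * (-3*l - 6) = -3*l^4 - 9*l^3 + 3*l^2 - 6*l - 48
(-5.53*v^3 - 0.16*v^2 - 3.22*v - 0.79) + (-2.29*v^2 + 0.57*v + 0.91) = -5.53*v^3 - 2.45*v^2 - 2.65*v + 0.12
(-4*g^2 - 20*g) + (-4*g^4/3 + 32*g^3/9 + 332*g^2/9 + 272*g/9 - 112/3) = -4*g^4/3 + 32*g^3/9 + 296*g^2/9 + 92*g/9 - 112/3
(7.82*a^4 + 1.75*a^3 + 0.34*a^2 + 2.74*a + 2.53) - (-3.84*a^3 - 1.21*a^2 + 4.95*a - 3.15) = 7.82*a^4 + 5.59*a^3 + 1.55*a^2 - 2.21*a + 5.68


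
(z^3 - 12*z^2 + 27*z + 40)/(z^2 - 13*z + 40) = z + 1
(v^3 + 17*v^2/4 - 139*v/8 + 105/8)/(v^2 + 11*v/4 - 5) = (2*v^2 + 11*v - 21)/(2*(v + 4))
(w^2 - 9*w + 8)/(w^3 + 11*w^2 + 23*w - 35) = (w - 8)/(w^2 + 12*w + 35)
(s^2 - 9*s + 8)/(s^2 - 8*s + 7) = (s - 8)/(s - 7)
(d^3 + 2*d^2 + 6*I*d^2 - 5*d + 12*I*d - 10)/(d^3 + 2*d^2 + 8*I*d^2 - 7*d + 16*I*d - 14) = (d + 5*I)/(d + 7*I)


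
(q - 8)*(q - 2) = q^2 - 10*q + 16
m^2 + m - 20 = (m - 4)*(m + 5)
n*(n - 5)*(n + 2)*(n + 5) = n^4 + 2*n^3 - 25*n^2 - 50*n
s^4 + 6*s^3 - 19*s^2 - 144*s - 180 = (s - 5)*(s + 2)*(s + 3)*(s + 6)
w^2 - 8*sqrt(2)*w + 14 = (w - 7*sqrt(2))*(w - sqrt(2))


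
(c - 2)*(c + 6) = c^2 + 4*c - 12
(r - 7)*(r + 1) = r^2 - 6*r - 7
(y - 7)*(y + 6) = y^2 - y - 42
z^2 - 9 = (z - 3)*(z + 3)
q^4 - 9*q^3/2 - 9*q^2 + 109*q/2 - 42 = (q - 4)*(q - 3)*(q - 1)*(q + 7/2)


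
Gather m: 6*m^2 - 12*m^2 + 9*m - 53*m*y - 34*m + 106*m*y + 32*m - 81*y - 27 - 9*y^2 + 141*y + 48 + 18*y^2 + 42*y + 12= -6*m^2 + m*(53*y + 7) + 9*y^2 + 102*y + 33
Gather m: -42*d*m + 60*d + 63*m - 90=60*d + m*(63 - 42*d) - 90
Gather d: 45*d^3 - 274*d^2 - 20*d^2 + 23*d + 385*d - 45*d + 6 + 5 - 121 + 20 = 45*d^3 - 294*d^2 + 363*d - 90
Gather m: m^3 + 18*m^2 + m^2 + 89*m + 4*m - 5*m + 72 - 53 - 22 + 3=m^3 + 19*m^2 + 88*m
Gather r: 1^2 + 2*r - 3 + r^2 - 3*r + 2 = r^2 - r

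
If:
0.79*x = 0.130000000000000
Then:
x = 0.16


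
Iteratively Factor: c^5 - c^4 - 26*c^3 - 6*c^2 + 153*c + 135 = (c - 5)*(c^4 + 4*c^3 - 6*c^2 - 36*c - 27) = (c - 5)*(c + 1)*(c^3 + 3*c^2 - 9*c - 27) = (c - 5)*(c - 3)*(c + 1)*(c^2 + 6*c + 9) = (c - 5)*(c - 3)*(c + 1)*(c + 3)*(c + 3)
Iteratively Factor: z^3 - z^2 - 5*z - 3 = (z + 1)*(z^2 - 2*z - 3) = (z + 1)^2*(z - 3)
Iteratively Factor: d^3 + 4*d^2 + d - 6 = (d + 2)*(d^2 + 2*d - 3) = (d - 1)*(d + 2)*(d + 3)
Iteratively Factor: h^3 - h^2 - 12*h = (h - 4)*(h^2 + 3*h) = h*(h - 4)*(h + 3)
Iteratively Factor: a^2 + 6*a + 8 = (a + 2)*(a + 4)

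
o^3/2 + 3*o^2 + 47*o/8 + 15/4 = (o/2 + 1)*(o + 3/2)*(o + 5/2)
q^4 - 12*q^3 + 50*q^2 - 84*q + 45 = (q - 5)*(q - 3)^2*(q - 1)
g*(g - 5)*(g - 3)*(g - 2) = g^4 - 10*g^3 + 31*g^2 - 30*g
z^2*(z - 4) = z^3 - 4*z^2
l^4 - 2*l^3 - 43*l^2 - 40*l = l*(l - 8)*(l + 1)*(l + 5)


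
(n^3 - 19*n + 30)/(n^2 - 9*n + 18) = (n^2 + 3*n - 10)/(n - 6)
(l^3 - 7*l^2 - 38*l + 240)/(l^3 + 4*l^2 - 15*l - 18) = (l^2 - 13*l + 40)/(l^2 - 2*l - 3)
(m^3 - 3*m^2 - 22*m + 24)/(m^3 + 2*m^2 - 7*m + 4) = (m - 6)/(m - 1)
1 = 1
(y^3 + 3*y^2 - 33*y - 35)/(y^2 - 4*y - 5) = y + 7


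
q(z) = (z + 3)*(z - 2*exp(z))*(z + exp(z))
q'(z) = (1 - 2*exp(z))*(z + 3)*(z + exp(z)) + (z + 3)*(z - 2*exp(z))*(exp(z) + 1) + (z - 2*exp(z))*(z + exp(z)) = (z + 3)*(z - 2*exp(z))*(exp(z) + 1) - (z + 3)*(z + exp(z))*(2*exp(z) - 1) + (z - 2*exp(z))*(z + exp(z))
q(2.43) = -1519.02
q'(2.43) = -3267.32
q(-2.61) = 2.73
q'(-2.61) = 5.00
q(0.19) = -9.95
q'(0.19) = -25.16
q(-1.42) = 3.54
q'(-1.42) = -2.45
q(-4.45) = -28.79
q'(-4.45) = 32.70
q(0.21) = -10.46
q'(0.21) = -26.24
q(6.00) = -2951047.40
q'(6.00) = -6212374.66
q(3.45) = -13424.54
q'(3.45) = -28541.65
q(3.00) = -5148.69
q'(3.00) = -10986.46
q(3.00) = -5148.69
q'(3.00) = -10986.46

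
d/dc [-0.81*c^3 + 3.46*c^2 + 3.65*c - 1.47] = -2.43*c^2 + 6.92*c + 3.65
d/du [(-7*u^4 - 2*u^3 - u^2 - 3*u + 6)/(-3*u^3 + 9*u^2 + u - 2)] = u*(21*u^5 - 126*u^4 - 42*u^3 + 34*u^2 + 92*u - 104)/(9*u^6 - 54*u^5 + 75*u^4 + 30*u^3 - 35*u^2 - 4*u + 4)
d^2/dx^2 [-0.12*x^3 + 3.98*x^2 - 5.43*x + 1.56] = 7.96 - 0.72*x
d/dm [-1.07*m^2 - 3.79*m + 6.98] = -2.14*m - 3.79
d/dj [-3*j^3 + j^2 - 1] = j*(2 - 9*j)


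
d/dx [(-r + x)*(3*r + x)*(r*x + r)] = r*(-3*r^2 + 4*r*x + 2*r + 3*x^2 + 2*x)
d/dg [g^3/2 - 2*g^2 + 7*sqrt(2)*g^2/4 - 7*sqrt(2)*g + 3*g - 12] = 3*g^2/2 - 4*g + 7*sqrt(2)*g/2 - 7*sqrt(2) + 3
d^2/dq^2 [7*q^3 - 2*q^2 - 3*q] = 42*q - 4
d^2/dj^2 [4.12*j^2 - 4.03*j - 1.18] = 8.24000000000000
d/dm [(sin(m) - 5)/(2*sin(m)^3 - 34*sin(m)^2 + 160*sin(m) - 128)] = (8*sin(m) + cos(m)^2 - 22)*cos(m)/((sin(m) - 8)^3*(sin(m) - 1)^2)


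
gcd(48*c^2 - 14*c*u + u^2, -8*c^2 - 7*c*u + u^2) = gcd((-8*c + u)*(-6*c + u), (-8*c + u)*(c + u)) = -8*c + u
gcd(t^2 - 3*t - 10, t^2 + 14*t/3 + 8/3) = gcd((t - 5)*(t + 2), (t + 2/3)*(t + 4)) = 1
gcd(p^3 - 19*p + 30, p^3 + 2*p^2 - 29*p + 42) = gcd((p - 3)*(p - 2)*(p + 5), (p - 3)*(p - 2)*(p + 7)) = p^2 - 5*p + 6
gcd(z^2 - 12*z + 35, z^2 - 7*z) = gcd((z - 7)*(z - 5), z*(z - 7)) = z - 7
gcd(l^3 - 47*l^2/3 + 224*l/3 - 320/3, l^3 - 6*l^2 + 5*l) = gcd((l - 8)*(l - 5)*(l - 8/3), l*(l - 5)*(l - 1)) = l - 5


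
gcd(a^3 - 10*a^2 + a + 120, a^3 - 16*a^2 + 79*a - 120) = a^2 - 13*a + 40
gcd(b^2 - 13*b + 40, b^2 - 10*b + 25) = b - 5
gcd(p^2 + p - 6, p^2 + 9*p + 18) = p + 3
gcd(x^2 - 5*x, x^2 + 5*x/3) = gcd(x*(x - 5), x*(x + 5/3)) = x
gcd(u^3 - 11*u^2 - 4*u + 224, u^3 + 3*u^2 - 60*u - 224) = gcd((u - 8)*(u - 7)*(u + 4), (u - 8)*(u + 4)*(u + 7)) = u^2 - 4*u - 32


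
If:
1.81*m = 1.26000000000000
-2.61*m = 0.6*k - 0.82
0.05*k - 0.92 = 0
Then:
No Solution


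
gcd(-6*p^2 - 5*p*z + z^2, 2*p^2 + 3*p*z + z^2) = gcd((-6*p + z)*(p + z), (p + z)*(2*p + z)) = p + z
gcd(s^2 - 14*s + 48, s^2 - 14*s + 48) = s^2 - 14*s + 48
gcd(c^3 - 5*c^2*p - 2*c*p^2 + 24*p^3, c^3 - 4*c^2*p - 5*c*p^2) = 1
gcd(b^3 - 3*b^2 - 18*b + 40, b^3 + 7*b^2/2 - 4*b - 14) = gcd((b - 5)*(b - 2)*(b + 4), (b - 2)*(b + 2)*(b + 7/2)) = b - 2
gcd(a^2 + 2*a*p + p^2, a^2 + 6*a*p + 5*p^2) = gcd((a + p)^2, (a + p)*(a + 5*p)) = a + p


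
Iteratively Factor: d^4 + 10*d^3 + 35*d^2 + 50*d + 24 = (d + 3)*(d^3 + 7*d^2 + 14*d + 8) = (d + 1)*(d + 3)*(d^2 + 6*d + 8) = (d + 1)*(d + 3)*(d + 4)*(d + 2)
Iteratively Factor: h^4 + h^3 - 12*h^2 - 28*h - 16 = (h + 2)*(h^3 - h^2 - 10*h - 8) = (h + 1)*(h + 2)*(h^2 - 2*h - 8) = (h + 1)*(h + 2)^2*(h - 4)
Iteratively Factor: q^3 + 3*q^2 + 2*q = (q + 1)*(q^2 + 2*q) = q*(q + 1)*(q + 2)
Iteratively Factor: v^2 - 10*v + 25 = (v - 5)*(v - 5)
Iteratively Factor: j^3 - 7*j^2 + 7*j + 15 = (j - 3)*(j^2 - 4*j - 5) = (j - 3)*(j + 1)*(j - 5)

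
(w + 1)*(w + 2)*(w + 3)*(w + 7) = w^4 + 13*w^3 + 53*w^2 + 83*w + 42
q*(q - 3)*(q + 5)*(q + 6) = q^4 + 8*q^3 - 3*q^2 - 90*q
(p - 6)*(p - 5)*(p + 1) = p^3 - 10*p^2 + 19*p + 30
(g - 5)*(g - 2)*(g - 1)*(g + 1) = g^4 - 7*g^3 + 9*g^2 + 7*g - 10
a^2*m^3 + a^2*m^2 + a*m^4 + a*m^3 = m^2*(a + m)*(a*m + a)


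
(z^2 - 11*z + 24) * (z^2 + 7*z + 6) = z^4 - 4*z^3 - 47*z^2 + 102*z + 144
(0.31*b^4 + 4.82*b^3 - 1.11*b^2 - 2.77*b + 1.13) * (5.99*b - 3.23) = 1.8569*b^5 + 27.8705*b^4 - 22.2175*b^3 - 13.007*b^2 + 15.7158*b - 3.6499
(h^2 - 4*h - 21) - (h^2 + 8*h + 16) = -12*h - 37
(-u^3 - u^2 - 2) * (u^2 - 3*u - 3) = -u^5 + 2*u^4 + 6*u^3 + u^2 + 6*u + 6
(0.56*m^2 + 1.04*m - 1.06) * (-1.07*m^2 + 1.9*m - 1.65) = -0.5992*m^4 - 0.0488*m^3 + 2.1862*m^2 - 3.73*m + 1.749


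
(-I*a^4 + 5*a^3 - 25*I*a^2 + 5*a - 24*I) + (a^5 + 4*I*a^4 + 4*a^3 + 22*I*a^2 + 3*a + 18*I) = a^5 + 3*I*a^4 + 9*a^3 - 3*I*a^2 + 8*a - 6*I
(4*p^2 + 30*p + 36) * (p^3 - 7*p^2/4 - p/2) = 4*p^5 + 23*p^4 - 37*p^3/2 - 78*p^2 - 18*p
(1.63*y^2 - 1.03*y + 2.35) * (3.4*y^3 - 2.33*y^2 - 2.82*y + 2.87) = 5.542*y^5 - 7.2999*y^4 + 5.7933*y^3 + 2.1072*y^2 - 9.5831*y + 6.7445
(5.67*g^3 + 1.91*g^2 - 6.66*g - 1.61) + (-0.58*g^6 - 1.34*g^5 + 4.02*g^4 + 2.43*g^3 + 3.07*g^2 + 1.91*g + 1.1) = -0.58*g^6 - 1.34*g^5 + 4.02*g^4 + 8.1*g^3 + 4.98*g^2 - 4.75*g - 0.51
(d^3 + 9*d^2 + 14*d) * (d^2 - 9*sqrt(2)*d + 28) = d^5 - 9*sqrt(2)*d^4 + 9*d^4 - 81*sqrt(2)*d^3 + 42*d^3 - 126*sqrt(2)*d^2 + 252*d^2 + 392*d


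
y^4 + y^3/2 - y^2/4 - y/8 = y*(y - 1/2)*(y + 1/2)^2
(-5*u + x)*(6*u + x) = -30*u^2 + u*x + x^2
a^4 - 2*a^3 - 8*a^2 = a^2*(a - 4)*(a + 2)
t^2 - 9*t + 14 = (t - 7)*(t - 2)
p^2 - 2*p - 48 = (p - 8)*(p + 6)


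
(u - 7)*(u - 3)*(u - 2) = u^3 - 12*u^2 + 41*u - 42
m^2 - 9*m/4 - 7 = (m - 4)*(m + 7/4)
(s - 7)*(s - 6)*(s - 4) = s^3 - 17*s^2 + 94*s - 168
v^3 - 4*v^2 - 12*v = v*(v - 6)*(v + 2)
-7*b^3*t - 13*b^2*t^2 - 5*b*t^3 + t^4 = t*(-7*b + t)*(b + t)^2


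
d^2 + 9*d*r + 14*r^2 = (d + 2*r)*(d + 7*r)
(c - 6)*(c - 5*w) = c^2 - 5*c*w - 6*c + 30*w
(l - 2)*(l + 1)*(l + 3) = l^3 + 2*l^2 - 5*l - 6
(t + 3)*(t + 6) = t^2 + 9*t + 18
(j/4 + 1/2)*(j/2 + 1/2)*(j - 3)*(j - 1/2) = j^4/8 - j^3/16 - 7*j^2/8 - 5*j/16 + 3/8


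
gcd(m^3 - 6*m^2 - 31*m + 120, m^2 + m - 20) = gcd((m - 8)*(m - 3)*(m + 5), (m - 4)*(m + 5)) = m + 5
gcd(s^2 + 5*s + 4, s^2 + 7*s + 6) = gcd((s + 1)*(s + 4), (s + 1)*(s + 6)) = s + 1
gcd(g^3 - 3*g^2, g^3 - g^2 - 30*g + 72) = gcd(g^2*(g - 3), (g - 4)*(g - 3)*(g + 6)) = g - 3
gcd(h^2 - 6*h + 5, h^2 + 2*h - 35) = h - 5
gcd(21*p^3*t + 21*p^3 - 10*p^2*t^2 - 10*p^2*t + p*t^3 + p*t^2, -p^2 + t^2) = 1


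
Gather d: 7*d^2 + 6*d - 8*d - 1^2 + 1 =7*d^2 - 2*d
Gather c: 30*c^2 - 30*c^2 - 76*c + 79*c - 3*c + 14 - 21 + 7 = 0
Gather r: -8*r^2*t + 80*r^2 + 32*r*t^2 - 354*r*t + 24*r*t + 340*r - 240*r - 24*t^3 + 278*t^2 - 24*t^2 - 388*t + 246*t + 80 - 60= r^2*(80 - 8*t) + r*(32*t^2 - 330*t + 100) - 24*t^3 + 254*t^2 - 142*t + 20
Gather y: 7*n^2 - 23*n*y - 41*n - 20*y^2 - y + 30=7*n^2 - 41*n - 20*y^2 + y*(-23*n - 1) + 30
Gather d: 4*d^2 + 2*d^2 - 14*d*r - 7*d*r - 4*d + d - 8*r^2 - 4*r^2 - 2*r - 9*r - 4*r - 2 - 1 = 6*d^2 + d*(-21*r - 3) - 12*r^2 - 15*r - 3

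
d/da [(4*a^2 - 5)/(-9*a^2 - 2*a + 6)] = 2*(-4*a^2 - 21*a - 5)/(81*a^4 + 36*a^3 - 104*a^2 - 24*a + 36)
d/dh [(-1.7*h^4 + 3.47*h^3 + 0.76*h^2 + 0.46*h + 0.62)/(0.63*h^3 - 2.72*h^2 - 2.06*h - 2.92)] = (-1.071*h^6 + 9.248*h^5 + 0.588800000000001*h^4 + 4.98*h^3 - 31.8834*h^2 - 1.0656*h - 0.0659999999999998)/(0.3969*h^6 - 3.4272*h^5 + 4.8028*h^4 + 7.5272*h^3 + 20.1284*h^2 + 12.0304*h + 8.5264)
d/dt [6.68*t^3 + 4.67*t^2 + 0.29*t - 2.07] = 20.04*t^2 + 9.34*t + 0.29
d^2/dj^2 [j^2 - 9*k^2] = 2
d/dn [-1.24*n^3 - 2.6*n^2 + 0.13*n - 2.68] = -3.72*n^2 - 5.2*n + 0.13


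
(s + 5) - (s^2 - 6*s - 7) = -s^2 + 7*s + 12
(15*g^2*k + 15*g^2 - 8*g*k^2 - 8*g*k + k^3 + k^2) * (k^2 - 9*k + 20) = 15*g^2*k^3 - 120*g^2*k^2 + 165*g^2*k + 300*g^2 - 8*g*k^4 + 64*g*k^3 - 88*g*k^2 - 160*g*k + k^5 - 8*k^4 + 11*k^3 + 20*k^2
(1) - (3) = -2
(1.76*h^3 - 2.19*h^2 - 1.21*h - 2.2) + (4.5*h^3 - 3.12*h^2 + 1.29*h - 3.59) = 6.26*h^3 - 5.31*h^2 + 0.0800000000000001*h - 5.79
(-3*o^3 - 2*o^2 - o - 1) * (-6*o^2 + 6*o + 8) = 18*o^5 - 6*o^4 - 30*o^3 - 16*o^2 - 14*o - 8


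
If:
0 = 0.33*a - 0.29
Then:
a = 0.88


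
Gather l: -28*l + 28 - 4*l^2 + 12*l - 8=-4*l^2 - 16*l + 20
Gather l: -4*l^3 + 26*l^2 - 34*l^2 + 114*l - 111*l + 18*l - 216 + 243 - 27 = -4*l^3 - 8*l^2 + 21*l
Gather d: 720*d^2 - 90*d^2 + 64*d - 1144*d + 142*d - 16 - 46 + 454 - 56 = 630*d^2 - 938*d + 336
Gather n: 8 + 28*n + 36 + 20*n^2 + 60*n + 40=20*n^2 + 88*n + 84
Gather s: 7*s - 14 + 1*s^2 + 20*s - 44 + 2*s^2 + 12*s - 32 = 3*s^2 + 39*s - 90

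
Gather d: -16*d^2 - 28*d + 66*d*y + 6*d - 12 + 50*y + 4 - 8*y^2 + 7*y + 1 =-16*d^2 + d*(66*y - 22) - 8*y^2 + 57*y - 7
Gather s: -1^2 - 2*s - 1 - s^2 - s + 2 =-s^2 - 3*s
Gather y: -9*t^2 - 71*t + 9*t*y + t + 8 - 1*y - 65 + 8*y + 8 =-9*t^2 - 70*t + y*(9*t + 7) - 49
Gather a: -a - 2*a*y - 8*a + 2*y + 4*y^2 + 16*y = a*(-2*y - 9) + 4*y^2 + 18*y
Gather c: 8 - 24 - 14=-30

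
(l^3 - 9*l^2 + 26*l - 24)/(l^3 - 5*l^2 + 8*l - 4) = (l^2 - 7*l + 12)/(l^2 - 3*l + 2)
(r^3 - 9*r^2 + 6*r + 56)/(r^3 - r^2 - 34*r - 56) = (r - 4)/(r + 4)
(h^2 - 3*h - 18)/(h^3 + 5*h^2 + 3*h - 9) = (h - 6)/(h^2 + 2*h - 3)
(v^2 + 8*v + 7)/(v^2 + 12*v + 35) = (v + 1)/(v + 5)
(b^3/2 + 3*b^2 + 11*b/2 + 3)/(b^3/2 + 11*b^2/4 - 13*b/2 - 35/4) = 2*(b^2 + 5*b + 6)/(2*b^2 + 9*b - 35)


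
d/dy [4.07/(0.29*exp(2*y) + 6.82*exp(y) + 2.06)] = (-2.3606*exp(y) - 27.7574)*exp(y)/(0.29*exp(2*y) + 6.82*exp(y) + 2.06)^2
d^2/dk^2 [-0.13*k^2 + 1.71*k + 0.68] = -0.260000000000000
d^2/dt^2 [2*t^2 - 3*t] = 4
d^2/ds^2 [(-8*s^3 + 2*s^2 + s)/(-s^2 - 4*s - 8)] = 2*(71*s^3 + 816*s^2 + 1560*s - 96)/(s^6 + 12*s^5 + 72*s^4 + 256*s^3 + 576*s^2 + 768*s + 512)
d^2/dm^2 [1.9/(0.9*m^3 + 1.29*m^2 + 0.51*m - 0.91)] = (-(10.26*m + 4.902)*(0.9*m^3 + 1.29*m^2 + 0.51*m - 0.91) + 1.9*(2.7*m^2 + 2.58*m + 0.51)*(5.4*m^2 + 5.16*m + 1.02))/(0.9*m^3 + 1.29*m^2 + 0.51*m - 0.91)^3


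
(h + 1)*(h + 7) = h^2 + 8*h + 7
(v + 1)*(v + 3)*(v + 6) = v^3 + 10*v^2 + 27*v + 18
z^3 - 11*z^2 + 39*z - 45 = (z - 5)*(z - 3)^2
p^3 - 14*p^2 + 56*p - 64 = (p - 8)*(p - 4)*(p - 2)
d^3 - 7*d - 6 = (d - 3)*(d + 1)*(d + 2)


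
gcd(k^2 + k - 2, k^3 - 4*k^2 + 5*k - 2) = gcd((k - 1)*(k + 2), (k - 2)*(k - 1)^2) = k - 1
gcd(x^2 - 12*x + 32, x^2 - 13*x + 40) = x - 8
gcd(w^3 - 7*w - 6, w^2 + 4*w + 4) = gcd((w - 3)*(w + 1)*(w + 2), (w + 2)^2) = w + 2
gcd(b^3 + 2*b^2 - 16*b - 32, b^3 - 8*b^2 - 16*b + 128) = b^2 - 16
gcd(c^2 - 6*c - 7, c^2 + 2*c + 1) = c + 1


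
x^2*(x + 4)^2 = x^4 + 8*x^3 + 16*x^2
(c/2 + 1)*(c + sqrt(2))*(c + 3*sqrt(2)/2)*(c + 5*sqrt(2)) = c^4/2 + c^3 + 15*sqrt(2)*c^3/4 + 15*sqrt(2)*c^2/2 + 14*c^2 + 15*sqrt(2)*c/2 + 28*c + 15*sqrt(2)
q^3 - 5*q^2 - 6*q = q*(q - 6)*(q + 1)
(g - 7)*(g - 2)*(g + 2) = g^3 - 7*g^2 - 4*g + 28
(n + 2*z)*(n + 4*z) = n^2 + 6*n*z + 8*z^2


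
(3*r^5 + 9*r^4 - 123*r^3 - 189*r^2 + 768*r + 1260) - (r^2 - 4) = 3*r^5 + 9*r^4 - 123*r^3 - 190*r^2 + 768*r + 1264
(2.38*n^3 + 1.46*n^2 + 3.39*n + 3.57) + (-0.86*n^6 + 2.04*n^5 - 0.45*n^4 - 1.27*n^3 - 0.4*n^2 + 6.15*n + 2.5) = -0.86*n^6 + 2.04*n^5 - 0.45*n^4 + 1.11*n^3 + 1.06*n^2 + 9.54*n + 6.07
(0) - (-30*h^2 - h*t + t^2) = 30*h^2 + h*t - t^2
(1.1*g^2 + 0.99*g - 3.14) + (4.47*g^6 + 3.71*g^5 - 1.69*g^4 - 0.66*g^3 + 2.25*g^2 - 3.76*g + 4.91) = 4.47*g^6 + 3.71*g^5 - 1.69*g^4 - 0.66*g^3 + 3.35*g^2 - 2.77*g + 1.77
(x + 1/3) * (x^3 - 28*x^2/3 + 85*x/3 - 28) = x^4 - 9*x^3 + 227*x^2/9 - 167*x/9 - 28/3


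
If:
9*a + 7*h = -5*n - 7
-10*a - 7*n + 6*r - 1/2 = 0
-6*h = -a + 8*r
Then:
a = 212*r/127 - 279/127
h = -134*r/127 - 93/254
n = 779/254 - 194*r/127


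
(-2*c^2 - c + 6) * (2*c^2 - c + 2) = -4*c^4 + 9*c^2 - 8*c + 12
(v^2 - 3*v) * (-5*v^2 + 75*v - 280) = -5*v^4 + 90*v^3 - 505*v^2 + 840*v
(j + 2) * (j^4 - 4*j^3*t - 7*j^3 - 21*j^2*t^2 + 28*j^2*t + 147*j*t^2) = j^5 - 4*j^4*t - 5*j^4 - 21*j^3*t^2 + 20*j^3*t - 14*j^3 + 105*j^2*t^2 + 56*j^2*t + 294*j*t^2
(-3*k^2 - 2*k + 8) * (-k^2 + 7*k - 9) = 3*k^4 - 19*k^3 + 5*k^2 + 74*k - 72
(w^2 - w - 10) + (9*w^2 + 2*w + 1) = 10*w^2 + w - 9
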